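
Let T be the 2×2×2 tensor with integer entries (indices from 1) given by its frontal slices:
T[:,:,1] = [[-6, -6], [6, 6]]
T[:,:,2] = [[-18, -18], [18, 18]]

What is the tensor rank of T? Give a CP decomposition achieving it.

rank(T) = 1

Lower bound: T ≠ 0 (e.g. T[1,1,1] = -6), so rank(T) ≥ 1.
Upper bound: if T = a ⊗ b ⊗ c then every fibre of T is a multiple of the corresponding factor, so read the factors off the fibres through the nonzero entry T[1,1,1] = -6.
The mode-1 fibre T[:,1,1] = [-6, 6] gives a = [1, -1] (primitive direction); the mode-2 fibre T[1,:,1] = [-6, -6] gives b = [1, 1]; then c[k] = T[1,1,k] / (a[1]·b[1]) = [-6, -18] / 1 = [-6, -18].
Expanding [1, -1] ⊗ [1, 1] ⊗ [-6, -18] reproduces all 8 entries of T, so T = [1, -1] ⊗ [1, 1] ⊗ [-6, -18] and rank(T) ≤ 1.
These bounds meet, so rank(T) = 1.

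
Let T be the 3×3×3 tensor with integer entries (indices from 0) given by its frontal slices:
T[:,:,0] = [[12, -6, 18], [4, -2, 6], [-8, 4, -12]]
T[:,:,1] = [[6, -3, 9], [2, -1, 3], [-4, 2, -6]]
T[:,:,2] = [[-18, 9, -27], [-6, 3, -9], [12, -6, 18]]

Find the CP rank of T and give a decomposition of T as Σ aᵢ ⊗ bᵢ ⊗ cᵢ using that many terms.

Lower bound: T ≠ 0 (e.g. T[0,0,0] = 12), so rank(T) ≥ 1.
Upper bound: the mode-1 fibre T[:,0,0] = [12, 4, -8] gives a = [3, 1, -2] (primitive direction); the mode-2 fibre T[0,:,0] = [12, -6, 18] gives b = [2, -1, 3]; then c[k] = T[0,0,k] / (a[0]·b[0]) = [12, 6, -18] / 6 = [2, 1, -3].
Expanding [3, 1, -2] ⊗ [2, -1, 3] ⊗ [2, 1, -3] reproduces all 27 entries of T, so T = [3, 1, -2] ⊗ [2, -1, 3] ⊗ [2, 1, -3] and rank(T) ≤ 1.
These bounds meet, so rank(T) = 1.

rank(T) = 1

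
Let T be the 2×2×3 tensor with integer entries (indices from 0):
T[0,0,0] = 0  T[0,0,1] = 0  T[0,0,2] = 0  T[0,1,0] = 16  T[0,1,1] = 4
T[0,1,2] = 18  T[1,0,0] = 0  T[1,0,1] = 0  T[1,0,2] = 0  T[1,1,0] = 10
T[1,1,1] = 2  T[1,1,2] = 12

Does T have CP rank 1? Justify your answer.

No

The mode-3 unfolding of T (rows indexed by k, columns by (i,j) = (0,0), (0,1), (1,0), (1,1)) is [[0, 16, 0, 10], [0, 4, 0, 2], [0, 18, 0, 12]].
There the 2×2 minor on rows k ∈ {0, 1}, columns (i,j) ∈ {(0,1), (1,1)} is det [[16, 10], [4, 2]] = -8 ≠ 0, so this unfolding has rank ≥ 2; CP rank is at least every unfolding rank, so rank(T) ≥ 2.
In particular rank(T) ≥ 2 > 1, so T is not rank-1.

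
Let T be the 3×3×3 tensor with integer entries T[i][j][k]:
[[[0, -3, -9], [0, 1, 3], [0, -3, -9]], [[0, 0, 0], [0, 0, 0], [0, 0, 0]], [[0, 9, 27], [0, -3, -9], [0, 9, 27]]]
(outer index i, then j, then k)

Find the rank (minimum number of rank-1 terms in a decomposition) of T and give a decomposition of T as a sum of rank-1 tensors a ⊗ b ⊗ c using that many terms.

Lower bound: T ≠ 0 (e.g. T[0,0,1] = -3), so rank(T) ≥ 1.
Upper bound: if T = a ⊗ b ⊗ c then every fibre of T is a multiple of the corresponding factor, so read the factors off the fibres through the nonzero entry T[0,0,1] = -3.
The mode-1 fibre T[:,0,1] = [-3, 0, 9] gives a = [1, 0, -3] (primitive direction); the mode-2 fibre T[0,:,1] = [-3, 1, -3] gives b = [3, -1, 3]; then c[k] = T[0,0,k] / (a[0]·b[0]) = [0, -3, -9] / 3 = [0, -1, -3].
Expanding [1, 0, -3] ⊗ [3, -1, 3] ⊗ [0, -1, -3] reproduces all 27 entries of T, so T = [1, 0, -3] ⊗ [3, -1, 3] ⊗ [0, -1, -3] and rank(T) ≤ 1.
These bounds meet, so rank(T) = 1.
Check entry T[1,2,1] = 0: (0)·(3)·(-1) = 0.

rank(T) = 1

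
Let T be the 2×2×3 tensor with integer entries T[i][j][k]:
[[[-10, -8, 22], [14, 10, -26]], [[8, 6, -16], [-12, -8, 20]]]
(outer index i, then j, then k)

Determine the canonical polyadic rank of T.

Lower bound: the mode-1 unfolding of T (rows indexed by i, columns by (j,k) = (0,0), (0,1), (0,2), (1,0), (1,1), (1,2)) is [[-10, -8, 22, 14, 10, -26], [8, 6, -16, -12, -8, 20]].
There the 2×2 minor on rows i ∈ {0, 1}, columns (j,k) ∈ {(0,0), (0,1)} is det [[-10, -8], [8, 6]] = 4 ≠ 0, so this unfolding has rank ≥ 2; CP rank is at least every unfolding rank, so rank(T) ≥ 2. (This is only a lower bound: in general the CP rank may exceed every unfolding rank, so we still need to exhibit 2 rank-1 terms summing to T.)
Upper bound — finding two terms. Write S_k = T[:,:,k] for the frontal slices: S₀ = [[-10, 14], [8, -12]], S₁ = [[-8, 10], [6, -8]], S₂ = [[22, -26], [-16, 20]].
If T = a₁ ∘ b₁ ∘ c₁ + a₂ ∘ b₂ ∘ c₂ then each S_k = c₁[k]·a₁b₁ᵀ + c₂[k]·a₂b₂ᵀ. S₀ and S₁ are linearly independent, so a₁b₁ᵀ and a₂b₂ᵀ must span the same plane of matrices: they are the rank-1 matrices of the form x·S₀ + y·S₁.
det(x·S₀ + y·S₁) is 8·x² + 12·xy + 4·y² = 4·(x + y)(2·x + y), vanishing at (x:y) = (1:-1) and (1:-2).
M₁ = S₀ − S₁ = [[-2, 4], [2, -4]] = (-2)·(1, -1)(1, -2)ᵀ and M₂ = S₀ − 2·S₁ = [[6, -6], [-4, 4]] = 2·(3, -2)(1, -1)ᵀ, so take a₁ = (1, -1), b₁ = (1, -2), a₂ = (3, -2), b₂ = (1, -1).
Each slice is an integer combination of E₁ = a₁b₁ᵀ and E₂ = a₂b₂ᵀ: S₀ = −4·E₁ − 2·E₂, S₁ = −2·E₁ − 2·E₂, S₂ = 4·E₁ + 6·E₂; reading off coefficients, c₁ = (-4, -2, 4) and c₂ = (-2, -2, 6).
Hence T = (1, -1) ∘ (1, -2) ∘ (-4, -2, 4) + (3, -2) ∘ (1, -1) ∘ (-2, -2, 6), so rank(T) ≤ 2.
These bounds meet, so rank(T) = 2.

2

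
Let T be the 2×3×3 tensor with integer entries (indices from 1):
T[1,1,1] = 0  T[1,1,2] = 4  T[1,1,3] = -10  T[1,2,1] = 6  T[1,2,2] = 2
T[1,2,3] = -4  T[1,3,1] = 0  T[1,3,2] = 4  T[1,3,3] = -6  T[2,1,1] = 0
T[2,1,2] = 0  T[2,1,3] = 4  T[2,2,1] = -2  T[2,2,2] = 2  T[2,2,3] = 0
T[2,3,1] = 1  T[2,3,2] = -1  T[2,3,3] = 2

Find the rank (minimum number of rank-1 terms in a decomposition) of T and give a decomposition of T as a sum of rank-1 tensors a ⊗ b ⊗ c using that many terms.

rank(T) = 3

Lower bound: the mode-2 unfolding of T (rows indexed by j, columns by (i,k) = (1,1), (1,2), (1,3), (2,1), (2,2), (2,3)) is [[0, 4, -10, 0, 0, 4], [6, 2, -4, -2, 2, 0], [0, 4, -6, 1, -1, 2]].
There the 3×3 minor on rows j ∈ {1, 2, 3}, columns (i,k) ∈ {(1,1), (1,2), (1,3)} is det [[0, 4, -10], [6, 2, -4], [0, 4, -6]] = -96 ≠ 0, so this unfolding has rank ≥ 3; CP rank is at least every unfolding rank, so rank(T) ≥ 3. (Flattening ranks never certify an upper bound on CP rank; for that we must actually write T with 3 rank-1 terms.)
Upper bound: T is a sum of 3 rank-1 terms, T = [1, -1] ⊗ [1, 1, 0] ⊗ [2, -2, 0] + [1, 0] ⊗ [1, 2, 1] ⊗ [2, 2, -2] + [2, -1] ⊗ [2, 0, 1] ⊗ [-1, 1, -2] (one valid choice — decompositions are not unique — normalised so each a, b is primitive with positive first nonzero entry; check it by expanding all entries), so rank(T) ≤ 3.
These bounds meet, so rank(T) = 3.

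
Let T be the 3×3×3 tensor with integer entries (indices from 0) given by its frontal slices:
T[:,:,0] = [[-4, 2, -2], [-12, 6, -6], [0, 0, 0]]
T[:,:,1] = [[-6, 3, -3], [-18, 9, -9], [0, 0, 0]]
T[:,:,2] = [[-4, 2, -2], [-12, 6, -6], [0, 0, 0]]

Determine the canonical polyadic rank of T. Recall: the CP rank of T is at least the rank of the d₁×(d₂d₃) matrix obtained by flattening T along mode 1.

1

Lower bound: T ≠ 0 (e.g. T[0,0,0] = -4), so rank(T) ≥ 1.
Upper bound: if T = a (x) b (x) c then every fibre of T is a multiple of the corresponding factor, so read the factors off the fibres through the nonzero entry T[0,0,0] = -4.
The mode-1 fibre T[:,0,0] = [-4, -12, 0] gives a = [1, 3, 0] (primitive direction); the mode-2 fibre T[0,:,0] = [-4, 2, -2] gives b = [2, -1, 1]; then c[k] = T[0,0,k] / (a[0]·b[0]) = [-4, -6, -4] / 2 = [-2, -3, -2].
Expanding [1, 3, 0] (x) [2, -1, 1] (x) [-2, -3, -2] reproduces all 27 entries of T, so T = [1, 3, 0] (x) [2, -1, 1] (x) [-2, -3, -2] and rank(T) ≤ 1.
These bounds meet, so rank(T) = 1.
Check entry T[0,0,0] = -4: (1)·(2)·(-2) = -4.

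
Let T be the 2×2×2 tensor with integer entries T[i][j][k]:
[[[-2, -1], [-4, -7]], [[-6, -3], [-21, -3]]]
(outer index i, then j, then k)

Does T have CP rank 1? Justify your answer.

The mode-3 unfolding of T (rows indexed by k, columns by (i,j) = (0,0), (0,1), (1,0), (1,1)) is [[-2, -4, -6, -21], [-1, -7, -3, -3]].
There the 2×2 minor on rows k ∈ {0, 1}, columns (i,j) ∈ {(0,0), (0,1)} is det [[-2, -4], [-1, -7]] = 10 ≠ 0, so this unfolding has rank ≥ 2; CP rank is at least every unfolding rank, so rank(T) ≥ 2.
In particular rank(T) ≥ 2 > 1, so T is not rank-1.

No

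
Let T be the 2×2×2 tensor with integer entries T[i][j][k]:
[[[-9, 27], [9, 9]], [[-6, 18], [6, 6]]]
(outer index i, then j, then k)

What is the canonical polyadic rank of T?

Lower bound: the mode-3 unfolding of T (rows indexed by k, columns by (i,j) = (0,0), (0,1), (1,0), (1,1)) is [[-9, 9, -6, 6], [27, 9, 18, 6]].
There the 2×2 minor on rows k ∈ {0, 1}, columns (i,j) ∈ {(0,0), (0,1)} is det [[-9, 9], [27, 9]] = -324 ≠ 0, so this unfolding has rank ≥ 2; CP rank is at least every unfolding rank, so rank(T) ≥ 2. (Flattening ranks never certify an upper bound on CP rank; for that we must actually write T with 2 rank-1 terms.)
Upper bound — finding two terms. Every mode-1 slice of T is a multiple of one matrix: T[i,:,:] = a[i]·M with a = [3, 2] and M = [[-3, 9], [3, 3]] (rows indexed by j, columns by k). So it suffices to write M as a sum of two rank-1 matrices.
Splitting M by its rows (j = 0, 1), M = [1, 0][-3, 9]ᵀ + [0, 1][3, 3]ᵀ.
Hence T = [3, 2] ∘ [1, 0] ∘ [-3, 9] + [3, 2] ∘ [0, 1] ∘ [3, 3], so rank(T) ≤ 2.
These bounds meet, so rank(T) = 2.

2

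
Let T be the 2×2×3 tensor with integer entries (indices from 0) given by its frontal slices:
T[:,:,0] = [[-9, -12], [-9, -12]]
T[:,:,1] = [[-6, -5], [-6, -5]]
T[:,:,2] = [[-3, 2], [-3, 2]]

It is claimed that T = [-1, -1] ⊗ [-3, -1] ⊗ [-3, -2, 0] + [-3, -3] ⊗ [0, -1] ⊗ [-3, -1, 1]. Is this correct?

No

Reconstruct entry (0,0,2) from the claimed factors: Σₗ aₗ[0]bₗ[0]cₗ[2] = (-1)·(-3)·(0) + (-3)·(0)·(1) = 0, but T[0,0,2] = -3. The claim is false.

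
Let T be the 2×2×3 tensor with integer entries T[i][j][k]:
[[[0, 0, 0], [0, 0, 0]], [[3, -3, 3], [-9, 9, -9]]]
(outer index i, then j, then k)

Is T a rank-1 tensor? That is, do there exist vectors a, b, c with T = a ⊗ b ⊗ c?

Yes

If T = a ⊗ b ⊗ c then every fibre of T is a multiple of the corresponding factor, so read the factors off the fibres through the nonzero entry T[1,0,0] = 3.
The mode-1 fibre T[:,0,0] = [0, 3] gives a = [0, 1] (primitive direction); the mode-2 fibre T[1,:,0] = [3, -9] gives b = [1, -3]; then c[k] = T[1,0,k] / (a[1]·b[0]) = [3, -3, 3] / 1 = [3, -3, 3].
Expanding [0, 1] ⊗ [1, -3] ⊗ [3, -3, 3] reproduces all 12 entries of T, so T = [0, 1] ⊗ [1, -3] ⊗ [3, -3, 3] and rank(T) ≤ 1.
Equivalently every frontal slice T[:,:,k] is c[k] times the rank-1 matrix [0, 1] ⊗ [1, -3]. So T has rank 1 (it is nonzero).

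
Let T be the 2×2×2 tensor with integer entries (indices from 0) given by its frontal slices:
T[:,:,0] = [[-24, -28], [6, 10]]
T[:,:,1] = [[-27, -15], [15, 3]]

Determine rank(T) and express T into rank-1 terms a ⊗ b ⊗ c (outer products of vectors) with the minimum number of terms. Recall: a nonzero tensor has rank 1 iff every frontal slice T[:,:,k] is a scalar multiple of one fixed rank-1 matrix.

Lower bound: the mode-1 unfolding of T (rows indexed by i, columns by (j,k) = (0,0), (0,1), (1,0), (1,1)) is [[-24, -27, -28, -15], [6, 15, 10, 3]].
There the 2×2 minor on rows i ∈ {0, 1}, columns (j,k) ∈ {(0,0), (0,1)} is det [[-24, -27], [6, 15]] = -198 ≠ 0, so this unfolding has rank ≥ 2; CP rank is at least every unfolding rank, so rank(T) ≥ 2. (Flattening ranks never certify an upper bound on CP rank; for that we must actually write T with 2 rank-1 terms.)
Upper bound — finding two terms. Write S_k = T[:,:,k] for the frontal slices: S₀ = [[-24, -28], [6, 10]], S₁ = [[-27, -15], [15, 3]].
If T = a₁ ⊗ b₁ ⊗ c₁ + a₂ ⊗ b₂ ⊗ c₂ then each S_k = c₁[k]·a₁b₁ᵀ + c₂[k]·a₂b₂ᵀ. S₀ and S₁ are linearly independent, so a₁b₁ᵀ and a₂b₂ᵀ must span the same plane of matrices: they are the rank-1 matrices of the form x·S₀ + y·S₁.
det(x·S₀ + y·S₁) is −72·x² + 168·xy + 144·y² = (-24)·(x − 3·y)(3·x + 2·y), vanishing at (x:y) = (3:1) and (2:-3).
M₁ = 3·S₀ + S₁ = [[-99, -99], [33, 33]] = (-33)·[3, -1][1, 1]ᵀ and M₂ = 2·S₀ − 3·S₁ = [[33, -11], [-33, 11]] = 11·[1, -1][3, -1]ᵀ, so take a₁ = [3, -1], b₁ = [1, 1], a₂ = [1, -1], b₂ = [3, -1].
Each slice is an integer combination of E₁ = a₁b₁ᵀ and E₂ = a₂b₂ᵀ: S₀ = −9·E₁ + E₂, S₁ = −6·E₁ − 3·E₂; reading off coefficients, c₁ = [-9, -6] and c₂ = [1, -3].
Hence T = [3, -1] ⊗ [1, 1] ⊗ [-9, -6] + [1, -1] ⊗ [3, -1] ⊗ [1, -3], so rank(T) ≤ 2.
These bounds meet, so rank(T) = 2.

rank(T) = 2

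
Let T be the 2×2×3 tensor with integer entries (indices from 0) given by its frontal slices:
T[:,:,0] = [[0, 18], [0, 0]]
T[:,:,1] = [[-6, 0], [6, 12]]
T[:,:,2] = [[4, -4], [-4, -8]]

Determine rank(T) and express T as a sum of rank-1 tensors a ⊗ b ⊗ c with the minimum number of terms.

rank(T) = 2

Lower bound: in the mode-3 unfolding of T (rows indexed by k, columns by (i,j)) the 2×2 minor on rows k ∈ {0, 1}, columns (i,j) ∈ {(0,0), (0,1)} is det [[0, 18], [-6, 0]] = 108 ≠ 0, so that unfolding has rank ≥ 2 and hence rank(T) ≥ 2 (CP rank is at least every unfolding rank, though it can be larger).
Upper bound: with S_k = T[:,:,k], the two rank-1 terms a₁b₁ᵀ, a₂b₂ᵀ are the rank-1 members of the pencil x·S₀ + y·S₁.
det(x·S₀ + y·S₁) is −108·xy − 72·y² = (-36)·(3·x + 2·y)(y), vanishing at (x:y) = (2:-3) and (1:0).
M₁ = 2·S₀ − 3·S₁ = [[18, 36], [-18, -36]] = 18·[1, -1][1, 2]ᵀ and M₂ = S₀ = [[0, 18], [0, 0]] = 18·[1, 0][0, 1]ᵀ, so take a₁ = [1, -1], b₁ = [1, 2], a₂ = [1, 0], b₂ = [0, 1].
Each slice is an integer combination of E₁ = a₁b₁ᵀ and E₂ = a₂b₂ᵀ: S₀ = 18·E₂, S₁ = −6·E₁ + 12·E₂, S₂ = 4·E₁ − 12·E₂; reading off coefficients, c₁ = [0, -6, 4] and c₂ = [18, 12, -12].
Hence T = [1, -1] ⊗ [1, 2] ⊗ [0, -6, 4] + [1, 0] ⊗ [0, 1] ⊗ [18, 12, -12], so rank(T) ≤ 2.
These bounds meet, so rank(T) = 2.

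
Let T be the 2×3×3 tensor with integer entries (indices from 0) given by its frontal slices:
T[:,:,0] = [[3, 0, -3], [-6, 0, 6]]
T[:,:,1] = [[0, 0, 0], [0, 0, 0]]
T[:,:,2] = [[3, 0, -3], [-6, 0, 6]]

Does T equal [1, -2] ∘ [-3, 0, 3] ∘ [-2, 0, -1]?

No

Reconstruct entry (0,0,0) from the claimed factors: Σₗ aₗ[0]bₗ[0]cₗ[0] = (1)·(-3)·(-2) = 6, but T[0,0,0] = 3. The claim is false.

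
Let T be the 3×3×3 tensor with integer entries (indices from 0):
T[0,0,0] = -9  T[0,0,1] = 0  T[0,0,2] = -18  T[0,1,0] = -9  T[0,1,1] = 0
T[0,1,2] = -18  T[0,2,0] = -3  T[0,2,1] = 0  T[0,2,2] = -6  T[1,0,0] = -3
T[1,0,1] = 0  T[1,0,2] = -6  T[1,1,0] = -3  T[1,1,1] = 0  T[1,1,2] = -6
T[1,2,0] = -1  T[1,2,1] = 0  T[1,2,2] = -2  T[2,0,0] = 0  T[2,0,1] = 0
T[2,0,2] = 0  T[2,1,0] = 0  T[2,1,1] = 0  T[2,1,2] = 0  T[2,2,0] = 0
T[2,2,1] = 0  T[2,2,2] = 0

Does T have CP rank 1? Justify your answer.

Yes

The mode-1 fibre T[:,0,0] = [-9, -3, 0] gives a = (3, 1, 0) (primitive direction); the mode-2 fibre T[0,:,0] = [-9, -9, -3] gives b = (3, 3, 1); then c[k] = T[0,0,k] / (a[0]·b[0]) = [-9, 0, -18] / 9 = (-1, 0, -2).
Expanding (3, 1, 0) ⊗ (3, 3, 1) ⊗ (-1, 0, -2) reproduces all 27 entries of T, so T = (3, 1, 0) ⊗ (3, 3, 1) ⊗ (-1, 0, -2) and rank(T) ≤ 1.
Equivalently every frontal slice T[:,:,k] is c[k] times the rank-1 matrix (3, 1, 0) ⊗ (3, 3, 1). So T has rank 1 (it is nonzero).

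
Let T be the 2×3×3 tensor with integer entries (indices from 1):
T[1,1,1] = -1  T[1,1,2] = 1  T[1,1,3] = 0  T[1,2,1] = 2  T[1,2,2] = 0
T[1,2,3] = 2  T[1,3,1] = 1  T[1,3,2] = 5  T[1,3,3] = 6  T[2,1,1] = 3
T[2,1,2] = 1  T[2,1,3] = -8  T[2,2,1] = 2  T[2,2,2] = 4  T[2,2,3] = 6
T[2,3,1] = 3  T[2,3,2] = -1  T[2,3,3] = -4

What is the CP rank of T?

3

Lower bound: the mode-3 unfolding of T (rows indexed by k, columns by (i,j) = (1,1), (1,2), (1,3), (2,1), (2,2), (2,3)) is [[-1, 2, 1, 3, 2, 3], [1, 0, 5, 1, 4, -1], [0, 2, 6, -8, 6, -4]].
There the 3×3 minor on rows k ∈ {1, 2, 3}, columns (i,j) ∈ {(1,1), (1,2), (2,1)} is det [[-1, 2, 3], [1, 0, 1], [0, 2, -8]] = 24 ≠ 0, so this unfolding has rank ≥ 3; CP rank is at least every unfolding rank, so rank(T) ≥ 3. (Flattening ranks never certify an upper bound on CP rank; for that we must actually write T with 3 rank-1 terms.)
Upper bound: T is a sum of 3 rank-1 terms, T = (0, 1) (x) (2, 0, 1) (x) (2, 2, -2) + (1, -1) (x) (1, -1, 2) (x) (0, 2, 2) + (1, 1) (x) (1, -2, -1) (x) (-1, -1, -2) (one valid choice — decompositions are not unique — normalised so each a, b is primitive with positive first nonzero entry; check it by expanding all entries), so rank(T) ≤ 3.
These bounds meet, so rank(T) = 3.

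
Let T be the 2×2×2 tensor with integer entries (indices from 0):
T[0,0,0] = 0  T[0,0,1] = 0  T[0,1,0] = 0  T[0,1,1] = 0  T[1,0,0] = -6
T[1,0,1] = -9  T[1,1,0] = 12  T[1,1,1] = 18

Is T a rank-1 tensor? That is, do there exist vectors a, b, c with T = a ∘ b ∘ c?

Yes

If T = a ∘ b ∘ c then every fibre of T is a multiple of the corresponding factor, so read the factors off the fibres through the nonzero entry T[1,0,0] = -6.
The mode-1 fibre T[:,0,0] = [0, -6] gives a = (0, 1) (primitive direction); the mode-2 fibre T[1,:,0] = [-6, 12] gives b = (1, -2); then c[k] = T[1,0,k] / (a[1]·b[0]) = [-6, -9] / 1 = (-6, -9).
Expanding (0, 1) ∘ (1, -2) ∘ (-6, -9) reproduces all 8 entries of T, so T = (0, 1) ∘ (1, -2) ∘ (-6, -9) and rank(T) ≤ 1.
Equivalently every frontal slice T[:,:,k] is c[k] times the rank-1 matrix (0, 1) ∘ (1, -2). So T has rank 1 (it is nonzero).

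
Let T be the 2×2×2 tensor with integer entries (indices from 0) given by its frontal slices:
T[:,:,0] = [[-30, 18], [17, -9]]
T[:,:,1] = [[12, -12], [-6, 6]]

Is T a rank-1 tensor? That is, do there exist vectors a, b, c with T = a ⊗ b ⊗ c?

The mode-3 unfolding of T (rows indexed by k, columns by (i,j) = (0,0), (0,1), (1,0), (1,1)) is [[-30, 18, 17, -9], [12, -12, -6, 6]].
There the 2×2 minor on rows k ∈ {0, 1}, columns (i,j) ∈ {(0,0), (0,1)} is det [[-30, 18], [12, -12]] = 144 ≠ 0, so this unfolding has rank ≥ 2; CP rank is at least every unfolding rank, so rank(T) ≥ 2.
In particular rank(T) ≥ 2 > 1, so T is not rank-1.

No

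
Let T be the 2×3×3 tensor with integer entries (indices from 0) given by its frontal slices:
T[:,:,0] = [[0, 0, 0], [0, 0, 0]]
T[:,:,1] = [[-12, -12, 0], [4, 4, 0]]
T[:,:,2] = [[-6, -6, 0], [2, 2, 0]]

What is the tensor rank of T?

1

Lower bound: T ≠ 0 (e.g. T[0,0,1] = -12), so rank(T) ≥ 1.
Upper bound: if T = a ⊗ b ⊗ c then every fibre of T is a multiple of the corresponding factor, so read the factors off the fibres through the nonzero entry T[0,0,1] = -12.
The mode-1 fibre T[:,0,1] = [-12, 4] gives a = [3, -1] (primitive direction); the mode-2 fibre T[0,:,1] = [-12, -12, 0] gives b = [1, 1, 0]; then c[k] = T[0,0,k] / (a[0]·b[0]) = [0, -12, -6] / 3 = [0, -4, -2].
Expanding [3, -1] ⊗ [1, 1, 0] ⊗ [0, -4, -2] reproduces all 18 entries of T, so T = [3, -1] ⊗ [1, 1, 0] ⊗ [0, -4, -2] and rank(T) ≤ 1.
These bounds meet, so rank(T) = 1.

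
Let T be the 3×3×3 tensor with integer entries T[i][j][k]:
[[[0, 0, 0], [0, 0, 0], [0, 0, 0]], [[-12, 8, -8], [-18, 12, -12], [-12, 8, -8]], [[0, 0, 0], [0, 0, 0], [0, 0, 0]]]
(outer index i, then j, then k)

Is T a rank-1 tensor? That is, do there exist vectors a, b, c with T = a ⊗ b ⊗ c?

Yes

The mode-1 fibre T[:,0,0] = [0, -12, 0] gives a = [0, 1, 0] (primitive direction); the mode-2 fibre T[1,:,0] = [-12, -18, -12] gives b = [2, 3, 2]; then c[k] = T[1,0,k] / (a[1]·b[0]) = [-12, 8, -8] / 2 = [-6, 4, -4].
Expanding [0, 1, 0] ⊗ [2, 3, 2] ⊗ [-6, 4, -4] reproduces all 27 entries of T, so T = [0, 1, 0] ⊗ [2, 3, 2] ⊗ [-6, 4, -4] and rank(T) ≤ 1.
Equivalently every frontal slice T[:,:,k] is c[k] times the rank-1 matrix [0, 1, 0] ⊗ [2, 3, 2]. So T has rank 1 (it is nonzero).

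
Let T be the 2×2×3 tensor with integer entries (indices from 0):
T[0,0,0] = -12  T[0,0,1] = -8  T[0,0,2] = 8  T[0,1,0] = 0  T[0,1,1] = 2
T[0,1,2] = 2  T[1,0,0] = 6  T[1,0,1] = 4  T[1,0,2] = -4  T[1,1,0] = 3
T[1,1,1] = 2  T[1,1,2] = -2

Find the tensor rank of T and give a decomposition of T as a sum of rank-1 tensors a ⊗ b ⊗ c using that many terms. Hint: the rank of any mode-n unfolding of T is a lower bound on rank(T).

Lower bound: the mode-1 unfolding of T (rows indexed by i, columns by (j,k) = (0,0), (0,1), (0,2), (1,0), (1,1), (1,2)) is [[-12, -8, 8, 0, 2, 2], [6, 4, -4, 3, 2, -2]].
There the 2×2 minor on rows i ∈ {0, 1}, columns (j,k) ∈ {(0,0), (1,0)} is det [[-12, 0], [6, 3]] = -36 ≠ 0, so this unfolding has rank ≥ 2; CP rank is at least every unfolding rank, so rank(T) ≥ 2. (Unfolding ranks only ever bound the CP rank from below — rank(T) can be strictly larger than all of them — so the matching upper bound has to come from an explicit 2-term decomposition.)
Upper bound — finding two terms. Write S_k = T[:,:,k] for the frontal slices: S₀ = [[-12, 0], [6, 3]], S₁ = [[-8, 2], [4, 2]], S₂ = [[8, 2], [-4, -2]].
If T = a₁ ⊗ b₁ ⊗ c₁ + a₂ ⊗ b₂ ⊗ c₂ then each S_k = c₁[k]·a₁b₁ᵀ + c₂[k]·a₂b₂ᵀ. S₀ and S₁ are linearly independent, so a₁b₁ᵀ and a₂b₂ᵀ must span the same plane of matrices: they are the rank-1 matrices of the form x·S₀ + y·S₁.
det(x·S₀ + y·S₁) is −36·x² − 60·xy − 24·y² = (-12)·(3·x + 2·y)(x + y), vanishing at (x:y) = (2:-3) and (1:-1).
M₁ = 2·S₀ − 3·S₁ = [[0, -6], [0, 0]] = (-6)·[1, 0][0, 1]ᵀ and M₂ = S₀ − S₁ = [[-4, -2], [2, 1]] = −[2, -1][2, 1]ᵀ, so take a₁ = [1, 0], b₁ = [0, 1], a₂ = [2, -1], b₂ = [2, 1].
Each slice is an integer combination of E₁ = a₁b₁ᵀ and E₂ = a₂b₂ᵀ: S₀ = 6·E₁ − 3·E₂, S₁ = 6·E₁ − 2·E₂, S₂ = −2·E₁ + 2·E₂; reading off coefficients, c₁ = [6, 6, -2] and c₂ = [-3, -2, 2].
Hence T = [1, 0] ⊗ [0, 1] ⊗ [6, 6, -2] + [2, -1] ⊗ [2, 1] ⊗ [-3, -2, 2], so rank(T) ≤ 2.
These bounds meet, so rank(T) = 2.

rank(T) = 2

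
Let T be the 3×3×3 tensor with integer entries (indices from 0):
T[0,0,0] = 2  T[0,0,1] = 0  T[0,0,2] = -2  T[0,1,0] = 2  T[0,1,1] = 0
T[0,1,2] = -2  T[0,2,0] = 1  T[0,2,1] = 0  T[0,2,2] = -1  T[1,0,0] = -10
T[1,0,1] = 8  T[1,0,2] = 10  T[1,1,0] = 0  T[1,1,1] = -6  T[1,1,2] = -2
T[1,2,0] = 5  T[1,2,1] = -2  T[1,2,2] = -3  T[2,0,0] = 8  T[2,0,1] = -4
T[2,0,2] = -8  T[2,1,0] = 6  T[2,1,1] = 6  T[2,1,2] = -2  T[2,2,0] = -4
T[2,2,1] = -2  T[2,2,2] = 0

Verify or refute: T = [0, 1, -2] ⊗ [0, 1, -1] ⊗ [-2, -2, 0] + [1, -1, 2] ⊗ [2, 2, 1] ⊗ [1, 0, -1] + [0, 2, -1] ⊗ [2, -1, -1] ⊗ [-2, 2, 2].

Reconstruct entrywise from the claimed factors. For example, T[1,1,2] = -2 and Σₗ aₗ[1]bₗ[1]cₗ[2] = (1)·(1)·(0) + (-1)·(2)·(-1) + (2)·(-1)·(2) = -2; checking all 27 entries, every one matches. The claim holds.

Yes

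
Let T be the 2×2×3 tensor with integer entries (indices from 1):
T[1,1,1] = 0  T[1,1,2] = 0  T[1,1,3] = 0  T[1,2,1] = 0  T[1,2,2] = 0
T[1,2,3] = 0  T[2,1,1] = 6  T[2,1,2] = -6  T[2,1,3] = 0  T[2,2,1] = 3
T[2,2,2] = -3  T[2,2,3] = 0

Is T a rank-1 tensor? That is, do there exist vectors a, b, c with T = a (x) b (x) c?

Yes

The mode-1 fibre T[:,1,1] = [0, 6] gives a = (0, 1) (primitive direction); the mode-2 fibre T[2,:,1] = [6, 3] gives b = (2, 1); then c[k] = T[2,1,k] / (a[2]·b[1]) = [6, -6, 0] / 2 = (3, -3, 0).
Expanding (0, 1) (x) (2, 1) (x) (3, -3, 0) reproduces all 12 entries of T, so T = (0, 1) (x) (2, 1) (x) (3, -3, 0) and rank(T) ≤ 1.
Equivalently every frontal slice T[:,:,k] is c[k] times the rank-1 matrix (0, 1) (x) (2, 1). So T has rank 1 (it is nonzero).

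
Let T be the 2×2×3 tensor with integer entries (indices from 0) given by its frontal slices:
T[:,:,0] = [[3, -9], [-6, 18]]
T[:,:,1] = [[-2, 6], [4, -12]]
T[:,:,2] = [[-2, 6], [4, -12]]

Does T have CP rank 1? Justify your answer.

If T = a (x) b (x) c then every fibre of T is a multiple of the corresponding factor, so read the factors off the fibres through the nonzero entry T[0,0,0] = 3.
The mode-1 fibre T[:,0,0] = [3, -6] gives a = [1, -2] (primitive direction); the mode-2 fibre T[0,:,0] = [3, -9] gives b = [1, -3]; then c[k] = T[0,0,k] / (a[0]·b[0]) = [3, -2, -2] / 1 = [3, -2, -2].
Expanding [1, -2] (x) [1, -3] (x) [3, -2, -2] reproduces all 12 entries of T, so T = [1, -2] (x) [1, -3] (x) [3, -2, -2] and rank(T) ≤ 1.
Equivalently every frontal slice T[:,:,k] is c[k] times the rank-1 matrix [1, -2] (x) [1, -3]. So T has rank 1 (it is nonzero).

Yes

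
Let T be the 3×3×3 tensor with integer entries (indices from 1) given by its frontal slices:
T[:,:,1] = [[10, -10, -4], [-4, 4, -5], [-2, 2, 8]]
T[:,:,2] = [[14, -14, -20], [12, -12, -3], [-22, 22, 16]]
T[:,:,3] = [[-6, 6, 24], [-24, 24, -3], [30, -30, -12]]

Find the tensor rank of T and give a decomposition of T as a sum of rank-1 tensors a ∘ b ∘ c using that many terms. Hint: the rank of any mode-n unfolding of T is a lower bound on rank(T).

rank(T) = 2

Lower bound: the mode-3 unfolding of T (rows indexed by k, columns by (i,j) = (1,1), (1,2), (1,3), (2,1), (2,2), (2,3), (3,1), (3,2), (3,3)) is [[10, -10, -4, -4, 4, -5, -2, 2, 8], [14, -14, -20, 12, -12, -3, -22, 22, 16], [-6, 6, 24, -24, 24, -3, 30, -30, -12]].
There the 2×2 minor on rows k ∈ {1, 2}, columns (i,j) ∈ {(1,1), (1,3)} is det [[10, -4], [14, -20]] = -144 ≠ 0, so this unfolding has rank ≥ 2; CP rank is at least every unfolding rank, so rank(T) ≥ 2. (Flattening ranks never certify an upper bound on CP rank; for that we must actually write T with 2 rank-1 terms.)
Upper bound — finding two terms. Write S_k = T[:,:,k] for the frontal slices: S₁ = [[10, -10, -4], [-4, 4, -5], [-2, 2, 8]], S₂ = [[14, -14, -20], [12, -12, -3], [-22, 22, 16]], S₃ = [[-6, 6, 24], [-24, 24, -3], [30, -30, -12]].
If T = a₁ ∘ b₁ ∘ c₁ + a₂ ∘ b₂ ∘ c₂ then each S_k = c₁[k]·a₁b₁ᵀ + c₂[k]·a₂b₂ᵀ. S₁ and S₂ are linearly independent, so a₁b₁ᵀ and a₂b₂ᵀ must span the same plane of matrices: they are the rank-1 matrices of the form x·S₁ + y·S₂.
The 2×2 minor of x·S₁ + y·S₂ on rows {1,2}, columns {1,3} is −66·x² − 132·xy + 198·y² = (-66)·(x + 3·y)(x − y), vanishing at (x:y) = (3:-1) and (1:1).
M₁ = 3·S₁ − S₂ = [[16, -16, 8], [-24, 24, -12], [16, -16, 8]] = 4·(2, -3, 2)(2, -2, 1)ᵀ and M₂ = S₁ + S₂ = [[24, -24, -24], [8, -8, -8], [-24, 24, 24]] = 8·(3, 1, -3)(1, -1, -1)ᵀ, so take a₁ = (2, -3, 2), b₁ = (2, -2, 1), a₂ = (3, 1, -3), b₂ = (1, -1, -1).
Each slice is an integer combination of E₁ = a₁b₁ᵀ and E₂ = a₂b₂ᵀ: S₁ = E₁ + 2·E₂, S₂ = −E₁ + 6·E₂, S₃ = 3·E₁ − 6·E₂; reading off coefficients, c₁ = (1, -1, 3) and c₂ = (2, 6, -6).
Hence T = (2, -3, 2) ∘ (2, -2, 1) ∘ (1, -1, 3) + (3, 1, -3) ∘ (1, -1, -1) ∘ (2, 6, -6), so rank(T) ≤ 2.
These bounds meet, so rank(T) = 2.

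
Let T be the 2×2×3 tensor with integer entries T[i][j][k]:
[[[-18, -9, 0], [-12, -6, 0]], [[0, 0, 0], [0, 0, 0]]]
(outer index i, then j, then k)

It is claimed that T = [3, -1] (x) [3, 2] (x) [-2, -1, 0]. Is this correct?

No

Reconstruct entry (1,0,0) from the claimed factors: Σₗ aₗ[1]bₗ[0]cₗ[0] = (-1)·(3)·(-2) = 6, but T[1,0,0] = 0. The claim is false.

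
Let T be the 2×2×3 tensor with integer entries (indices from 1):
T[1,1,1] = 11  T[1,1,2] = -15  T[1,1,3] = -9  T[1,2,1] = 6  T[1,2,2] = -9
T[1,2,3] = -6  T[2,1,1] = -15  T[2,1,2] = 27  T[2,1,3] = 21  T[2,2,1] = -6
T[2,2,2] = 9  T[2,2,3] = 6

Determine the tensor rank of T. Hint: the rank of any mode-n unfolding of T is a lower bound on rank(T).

2

Lower bound: in the mode-3 unfolding of T (rows indexed by k, columns by (i,j)) the 2×2 minor on rows k ∈ {1, 2}, columns (i,j) ∈ {(1,1), (1,2)} is det [[11, 6], [-15, -9]] = -9 ≠ 0, so that unfolding has rank ≥ 2 and hence rank(T) ≥ 2 (CP rank is at least every unfolding rank, though it can be larger).
Upper bound: with S_k = T[:,:,k], the two rank-1 terms a₁b₁ᵀ, a₂b₂ᵀ are the rank-1 members of the pencil x·S₁ + y·S₂.
det(x·S₁ + y·S₂) is 24·x² − 108·xy + 108·y² = 12·(2·x − 3·y)(x − 3·y), vanishing at (x:y) = (3:2) and (3:1).
M₁ = 3·S₁ + 2·S₂ = [[3, 0], [9, 0]] = 3·[1, 3][1, 0]ᵀ and M₂ = 3·S₁ + S₂ = [[18, 9], [-18, -9]] = 9·[1, -1][2, 1]ᵀ, so take a₁ = [1, 3], b₁ = [1, 0], a₂ = [1, -1], b₂ = [2, 1].
Each slice is an integer combination of E₁ = a₁b₁ᵀ and E₂ = a₂b₂ᵀ: S₁ = −E₁ + 6·E₂, S₂ = 3·E₁ − 9·E₂, S₃ = 3·E₁ − 6·E₂; reading off coefficients, c₁ = [-1, 3, 3] and c₂ = [6, -9, -6].
Hence T = [1, 3] ⊗ [1, 0] ⊗ [-1, 3, 3] + [1, -1] ⊗ [2, 1] ⊗ [6, -9, -6], so rank(T) ≤ 2.
These bounds meet, so rank(T) = 2.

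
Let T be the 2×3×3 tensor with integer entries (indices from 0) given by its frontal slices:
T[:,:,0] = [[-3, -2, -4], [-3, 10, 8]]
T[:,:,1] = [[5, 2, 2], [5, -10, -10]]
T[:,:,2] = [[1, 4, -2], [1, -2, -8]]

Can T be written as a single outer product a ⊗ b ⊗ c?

The mode-3 unfolding of T (rows indexed by k, columns by (i,j) = (0,0), (0,1), (0,2), (1,0), (1,1), (1,2)) is [[-3, -2, -4, -3, 10, 8], [5, 2, 2, 5, -10, -10], [1, 4, -2, 1, -2, -8]].
There the 3×3 minor on rows k ∈ {0, 1, 2}, columns (i,j) ∈ {(0,0), (0,1), (0,2)} is det [[-3, -2, -4], [5, 2, 2], [1, 4, -2]] = -60 ≠ 0, so this unfolding has rank ≥ 3; CP rank is at least every unfolding rank, so rank(T) ≥ 3.
In particular rank(T) ≥ 3 > 1, so T is not rank-1.

No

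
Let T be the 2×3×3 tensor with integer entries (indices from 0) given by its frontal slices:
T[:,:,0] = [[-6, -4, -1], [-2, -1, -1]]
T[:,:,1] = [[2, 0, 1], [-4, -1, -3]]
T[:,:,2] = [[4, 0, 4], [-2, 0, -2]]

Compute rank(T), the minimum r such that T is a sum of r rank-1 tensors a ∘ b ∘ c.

3

Lower bound: the mode-2 unfolding of T (rows indexed by j, columns by (i,k) = (0,0), (0,1), (0,2), (1,0), (1,1), (1,2)) is [[-6, 2, 4, -2, -4, -2], [-4, 0, 0, -1, -1, 0], [-1, 1, 4, -1, -3, -2]].
There the 3×3 minor on rows j ∈ {0, 1, 2}, columns (i,k) ∈ {(0,0), (0,1), (0,2)} is det [[-6, 2, 4], [-4, 0, 0], [-1, 1, 4]] = 16 ≠ 0, so this unfolding has rank ≥ 3; CP rank is at least every unfolding rank, so rank(T) ≥ 3. (Unfolding ranks only ever bound the CP rank from below — rank(T) can be strictly larger than all of them — so the matching upper bound has to come from an explicit 3-term decomposition.)
Upper bound: T is a sum of 3 rank-1 terms, T = [1, 0] ∘ [2, 2, -1] ∘ [-1, 1, 0] + [2, -1] ∘ [1, 0, 1] ∘ [0, 2, 2] + [2, 1] ∘ [2, 1, 1] ∘ [-1, -1, 0] (one valid choice — decompositions are not unique — normalised so each a, b is primitive with positive first nonzero entry; check it by expanding all entries), so rank(T) ≤ 3.
These bounds meet, so rank(T) = 3.
Check entry T[1,1,1] = -1: (0)·(2)·(1) + (-1)·(0)·(2) + (1)·(1)·(-1) = -1.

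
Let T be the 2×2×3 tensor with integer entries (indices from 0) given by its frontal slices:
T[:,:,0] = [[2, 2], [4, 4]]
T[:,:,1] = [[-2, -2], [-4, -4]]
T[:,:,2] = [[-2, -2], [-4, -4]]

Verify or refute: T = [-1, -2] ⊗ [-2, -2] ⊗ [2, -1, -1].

No

Reconstruct entry (0,0,0) from the claimed factors: Σₗ aₗ[0]bₗ[0]cₗ[0] = (-1)·(-2)·(2) = 4, but T[0,0,0] = 2. The claim is false.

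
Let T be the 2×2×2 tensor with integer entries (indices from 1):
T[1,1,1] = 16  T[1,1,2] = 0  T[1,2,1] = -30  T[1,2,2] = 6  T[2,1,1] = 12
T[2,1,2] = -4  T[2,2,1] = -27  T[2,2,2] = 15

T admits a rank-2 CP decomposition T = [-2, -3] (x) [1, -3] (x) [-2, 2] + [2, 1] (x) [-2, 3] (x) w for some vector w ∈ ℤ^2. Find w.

w = [-3, -1]

Subtract the known terms from T to get the rank-1 residual R = [2, 1] (x) [-2, 3] (x) w, so R[i,j,k] = a[i]·b[j]·w[k]. Pick indices with nonzero a[1]·b[1] = (2)·(-2) = -4. Only the fibre through (1,1,·) is needed: R[1,1,:] = T[1,1,:] − Σₗ aₗ[1]bₗ[1]cₗ = [16, 0] − (-2)·(1)·[-2, 2] = [12, 4]. Then w[k] = R[1,1,k] / -4 for each k, giving w = [12, 4] / -4 = [-3, -1].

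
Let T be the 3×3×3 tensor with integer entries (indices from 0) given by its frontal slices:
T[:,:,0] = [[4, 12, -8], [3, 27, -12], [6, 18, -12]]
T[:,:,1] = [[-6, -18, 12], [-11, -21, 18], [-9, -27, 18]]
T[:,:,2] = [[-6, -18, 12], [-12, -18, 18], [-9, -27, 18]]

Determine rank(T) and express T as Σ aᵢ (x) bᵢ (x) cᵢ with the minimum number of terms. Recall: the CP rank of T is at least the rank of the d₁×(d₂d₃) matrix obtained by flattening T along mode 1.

rank(T) = 2

Lower bound: the mode-2 unfolding of T (rows indexed by j, columns by (i,k) = (0,0), (0,1), (0,2), (1,0), (1,1), (1,2), (2,0), (2,1), (2,2)) is [[4, -6, -6, 3, -11, -12, 6, -9, -9], [12, -18, -18, 27, -21, -18, 18, -27, -27], [-8, 12, 12, -12, 18, 18, -12, 18, 18]].
There the 2×2 minor on rows j ∈ {0, 1}, columns (i,k) ∈ {(0,0), (1,0)} is det [[4, 3], [12, 27]] = 72 ≠ 0, so this unfolding has rank ≥ 2; CP rank is at least every unfolding rank, so rank(T) ≥ 2. (This is only a lower bound: in general the CP rank may exceed every unfolding rank, so we still need to exhibit 2 rank-1 terms summing to T.)
Upper bound — finding two terms. Write S_k = T[:,:,k] for the frontal slices: S₀ = [[4, 12, -8], [3, 27, -12], [6, 18, -12]], S₁ = [[-6, -18, 12], [-11, -21, 18], [-9, -27, 18]], S₂ = [[-6, -18, 12], [-12, -18, 18], [-9, -27, 18]].
If T = a₁ (x) b₁ (x) c₁ + a₂ (x) b₂ (x) c₂ then each S_k = c₁[k]·a₁b₁ᵀ + c₂[k]·a₂b₂ᵀ. S₀ and S₁ are linearly independent, so a₁b₁ᵀ and a₂b₂ᵀ must span the same plane of matrices: they are the rank-1 matrices of the form x·S₀ + y·S₁.
The 2×2 minor of x·S₀ + y·S₁ on rows {0,1}, columns {0,1} is 72·x² − 60·xy − 72·y² = 12·(2·x − 3·y)(3·x + 2·y), vanishing at (x:y) = (3:2) and (2:-3).
M₁ = 3·S₀ + 2·S₁ = [[0, 0, 0], [-13, 39, 0], [0, 0, 0]] = (-13)·[0, 1, 0][1, -3, 0]ᵀ and M₂ = 2·S₀ − 3·S₁ = [[26, 78, -52], [39, 117, -78], [39, 117, -78]] = 13·[2, 3, 3][1, 3, -2]ᵀ, so take a₁ = [0, 1, 0], b₁ = [1, -3, 0], a₂ = [2, 3, 3], b₂ = [1, 3, -2].
Each slice is an integer combination of E₁ = a₁b₁ᵀ and E₂ = a₂b₂ᵀ: S₀ = −3·E₁ + 2·E₂, S₁ = −2·E₁ − 3·E₂, S₂ = −3·E₁ − 3·E₂; reading off coefficients, c₁ = [-3, -2, -3] and c₂ = [2, -3, -3].
Hence T = [0, 1, 0] (x) [1, -3, 0] (x) [-3, -2, -3] + [2, 3, 3] (x) [1, 3, -2] (x) [2, -3, -3], so rank(T) ≤ 2.
These bounds meet, so rank(T) = 2.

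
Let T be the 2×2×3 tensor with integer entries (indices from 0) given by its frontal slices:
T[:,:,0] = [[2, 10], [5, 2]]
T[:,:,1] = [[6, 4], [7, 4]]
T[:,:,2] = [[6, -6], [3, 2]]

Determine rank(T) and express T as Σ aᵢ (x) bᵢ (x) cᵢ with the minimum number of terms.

rank(T) = 3

Lower bound: the mode-3 unfolding of T (rows indexed by k, columns by (i,j) = (0,0), (0,1), (1,0), (1,1)) is [[2, 10, 5, 2], [6, 4, 7, 4], [6, -6, 3, 2]].
There the 3×3 minor on rows k ∈ {0, 1, 2}, columns (i,j) ∈ {(0,0), (0,1), (1,0)} is det [[2, 10, 5], [6, 4, 7], [6, -6, 3]] = 48 ≠ 0, so this unfolding has rank ≥ 3; CP rank is at least every unfolding rank, so rank(T) ≥ 3. (Flattening ranks never certify an upper bound on CP rank; for that we must actually write T with 3 rank-1 terms.)
Upper bound: T is a sum of 3 rank-1 terms, T = [1, 0] (x) [1, -2] (x) [-4, 0, 4] + [1, 1] (x) [2, 1] (x) [2, 4, 2] + [2, 1] (x) [1, 0] (x) [1, -1, -1] (one valid choice — decompositions are not unique — normalised so each a, b is primitive with positive first nonzero entry; check it by expanding all entries), so rank(T) ≤ 3.
These bounds meet, so rank(T) = 3.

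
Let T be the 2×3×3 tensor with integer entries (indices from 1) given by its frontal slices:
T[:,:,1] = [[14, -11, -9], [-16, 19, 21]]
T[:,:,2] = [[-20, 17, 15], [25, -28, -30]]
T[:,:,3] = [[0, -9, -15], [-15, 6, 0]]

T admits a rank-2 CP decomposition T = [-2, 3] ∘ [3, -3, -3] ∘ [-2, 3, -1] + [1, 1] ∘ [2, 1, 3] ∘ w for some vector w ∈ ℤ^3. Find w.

Subtract the known terms from T to get the rank-1 residual R = [1, 1] ∘ [2, 1, 3] ∘ w, so R[i,j,k] = a[i]·b[j]·w[k]. Pick indices with nonzero a[1]·b[1] = (1)·(2) = 2. Only the fibre through (1,1,·) is needed: R[1,1,:] = T[1,1,:] − Σₗ aₗ[1]bₗ[1]cₗ = [14, -20, 0] − (-2)·(3)·[-2, 3, -1] = [2, -2, -6]. Then w[k] = R[1,1,k] / 2 for each k, giving w = [2, -2, -6] / 2 = [1, -1, -3].

w = [1, -1, -3]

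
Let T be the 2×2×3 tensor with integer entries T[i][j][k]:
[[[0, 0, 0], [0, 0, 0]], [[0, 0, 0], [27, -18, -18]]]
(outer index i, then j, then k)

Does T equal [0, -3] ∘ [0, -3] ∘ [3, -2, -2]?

Reconstruct entrywise from the claimed factors. For example, T[1,0,0] = 0 and Σₗ aₗ[1]bₗ[0]cₗ[0] = (-3)·(0)·(3) = 0; checking all 12 entries, every one matches. The claim holds.

Yes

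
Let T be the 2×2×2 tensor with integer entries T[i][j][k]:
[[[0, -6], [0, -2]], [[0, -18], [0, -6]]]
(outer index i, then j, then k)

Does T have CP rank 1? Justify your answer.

If T = a ⊗ b ⊗ c then every fibre of T is a multiple of the corresponding factor, so read the factors off the fibres through the nonzero entry T[0,0,1] = -6.
The mode-1 fibre T[:,0,1] = [-6, -18] gives a = [1, 3] (primitive direction); the mode-2 fibre T[0,:,1] = [-6, -2] gives b = [3, 1]; then c[k] = T[0,0,k] / (a[0]·b[0]) = [0, -6] / 3 = [0, -2].
Expanding [1, 3] ⊗ [3, 1] ⊗ [0, -2] reproduces all 8 entries of T, so T = [1, 3] ⊗ [3, 1] ⊗ [0, -2] and rank(T) ≤ 1.
Equivalently every frontal slice T[:,:,k] is c[k] times the rank-1 matrix [1, 3] ⊗ [3, 1]. So T has rank 1 (it is nonzero).

Yes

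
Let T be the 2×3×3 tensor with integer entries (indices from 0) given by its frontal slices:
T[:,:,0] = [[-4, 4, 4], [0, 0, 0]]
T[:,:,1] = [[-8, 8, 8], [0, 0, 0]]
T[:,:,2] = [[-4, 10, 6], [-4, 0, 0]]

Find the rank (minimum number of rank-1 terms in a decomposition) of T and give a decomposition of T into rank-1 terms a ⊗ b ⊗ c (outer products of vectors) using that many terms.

Lower bound: the mode-2 unfolding of T (rows indexed by j, columns by (i,k) = (0,0), (0,1), (0,2), (1,0), (1,1), (1,2)) is [[-4, -8, -4, 0, 0, -4], [4, 8, 10, 0, 0, 0], [4, 8, 6, 0, 0, 0]].
There the 3×3 minor on rows j ∈ {0, 1, 2}, columns (i,k) ∈ {(0,0), (0,2), (1,2)} is det [[-4, -4, -4], [4, 10, 0], [4, 6, 0]] = 64 ≠ 0, so this unfolding has rank ≥ 3; CP rank is at least every unfolding rank, so rank(T) ≥ 3. (Flattening ranks never certify an upper bound on CP rank; for that we must actually write T with 3 rank-1 terms.)
Upper bound: T is a sum of 3 rank-1 terms, T = (1, -1) ⊗ (2, -1, 1) ⊗ (0, 0, 2) + (1, 0) ⊗ (1, -1, -1) ⊗ (-4, -8, -8) + (2, -1) ⊗ (0, 1, -1) ⊗ (0, 0, 2) (written with every a and b primitive with positive leading entry and the scale carried by c; CP decompositions are not unique, and this one is verified by expanding entrywise), so rank(T) ≤ 3.
These bounds meet, so rank(T) = 3.
Check entry T[0,0,0] = -4: (1)·(2)·(0) + (1)·(1)·(-4) + (2)·(0)·(0) = -4.

rank(T) = 3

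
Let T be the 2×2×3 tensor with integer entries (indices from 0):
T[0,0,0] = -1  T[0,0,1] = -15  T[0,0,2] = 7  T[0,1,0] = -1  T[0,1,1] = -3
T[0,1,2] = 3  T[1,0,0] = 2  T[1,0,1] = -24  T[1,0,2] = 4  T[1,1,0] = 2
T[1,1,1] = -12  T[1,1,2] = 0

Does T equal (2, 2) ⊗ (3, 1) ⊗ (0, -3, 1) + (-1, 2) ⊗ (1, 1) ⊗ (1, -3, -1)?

Reconstruct entrywise from the claimed factors. For example, T[1,0,1] = -24 and Σₗ aₗ[1]bₗ[0]cₗ[1] = (2)·(3)·(-3) + (2)·(1)·(-3) = -24; checking all 12 entries, every one matches. The claim holds.

Yes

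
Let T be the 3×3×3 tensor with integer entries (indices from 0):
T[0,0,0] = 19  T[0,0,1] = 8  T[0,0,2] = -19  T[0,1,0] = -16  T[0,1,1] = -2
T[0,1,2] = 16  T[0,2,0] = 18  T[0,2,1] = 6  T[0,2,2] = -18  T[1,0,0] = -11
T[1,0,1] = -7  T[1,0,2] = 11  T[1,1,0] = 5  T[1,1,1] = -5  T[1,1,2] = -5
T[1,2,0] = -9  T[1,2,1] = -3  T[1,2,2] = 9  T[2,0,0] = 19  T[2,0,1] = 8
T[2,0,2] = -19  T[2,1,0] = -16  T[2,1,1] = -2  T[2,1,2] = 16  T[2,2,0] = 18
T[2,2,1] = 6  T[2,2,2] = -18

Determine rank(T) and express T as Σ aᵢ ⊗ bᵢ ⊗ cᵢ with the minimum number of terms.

Lower bound: the mode-2 unfolding of T (rows indexed by j, columns by (i,k) = (0,0), (0,1), (0,2), (1,0), (1,1), (1,2), (2,0), (2,1), (2,2)) is [[19, 8, -19, -11, -7, 11, 19, 8, -19], [-16, -2, 16, 5, -5, -5, -16, -2, 16], [18, 6, -18, -9, -3, 9, 18, 6, -18]].
There the 2×2 minor on rows j ∈ {0, 1}, columns (i,k) ∈ {(0,0), (0,1)} is det [[19, 8], [-16, -2]] = 90 ≠ 0, so this unfolding has rank ≥ 2; CP rank is at least every unfolding rank, so rank(T) ≥ 2. (Flattening ranks never certify an upper bound on CP rank; for that we must actually write T with 2 rank-1 terms.)
Upper bound — finding two terms. Write S_k = T[:,:,k] for the frontal slices: S₀ = [[19, -16, 18], [-11, 5, -9], [19, -16, 18]], S₁ = [[8, -2, 6], [-7, -5, -3], [8, -2, 6]], S₂ = [[-19, 16, -18], [11, -5, 9], [-19, 16, -18]].
If T = a₁ ⊗ b₁ ⊗ c₁ + a₂ ⊗ b₂ ⊗ c₂ then each S_k = c₁[k]·a₁b₁ᵀ + c₂[k]·a₂b₂ᵀ. S₀ and S₁ are linearly independent, so a₁b₁ᵀ and a₂b₂ᵀ must span the same plane of matrices: they are the rank-1 matrices of the form x·S₀ + y·S₁.
The 2×2 minor of x·S₀ + y·S₁ on rows {0,1}, columns {0,1} is −81·x² − 189·xy − 54·y² = (-27)·(x + 2·y)(3·x + y), vanishing at (x:y) = (2:-1) and (1:-3).
M₁ = 2·S₀ − S₁ = [[30, -30, 30], [-15, 15, -15], [30, -30, 30]] = 15·[2, -1, 2][1, -1, 1]ᵀ and M₂ = S₀ − 3·S₁ = [[-5, -10, 0], [10, 20, 0], [-5, -10, 0]] = (-5)·[1, -2, 1][1, 2, 0]ᵀ, so take a₁ = [2, -1, 2], b₁ = [1, -1, 1], a₂ = [1, -2, 1], b₂ = [1, 2, 0].
Each slice is an integer combination of E₁ = a₁b₁ᵀ and E₂ = a₂b₂ᵀ: S₀ = 9·E₁ + E₂, S₁ = 3·E₁ + 2·E₂, S₂ = −9·E₁ − E₂; reading off coefficients, c₁ = [9, 3, -9] and c₂ = [1, 2, -1].
Hence T = [2, -1, 2] ⊗ [1, -1, 1] ⊗ [9, 3, -9] + [1, -2, 1] ⊗ [1, 2, 0] ⊗ [1, 2, -1], so rank(T) ≤ 2.
These bounds meet, so rank(T) = 2.

rank(T) = 2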